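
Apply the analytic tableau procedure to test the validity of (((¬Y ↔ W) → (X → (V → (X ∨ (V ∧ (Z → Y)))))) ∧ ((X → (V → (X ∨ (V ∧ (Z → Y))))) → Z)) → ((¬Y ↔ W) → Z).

Valid

Assume the negation and expand:
Initial set: {¬((((¬Y ↔ W) → (X → (V → (X ∨ (V ∧ (Z → Y)))))) ∧ ((X → (V → (X ∨ (V ∧ (Z → Y))))) → Z)) → ((¬Y ↔ W) → Z))}.
¬((((¬Y ↔ W) → (X → (V → (X ∨ (V ∧ (Z → Y)))))) ∧ ((X → (V → (X ∨ (V ∧ (Z → Y))))) → Z)) → ((¬Y ↔ W) → Z)): α-rule — add (((¬Y ↔ W) → (X → (V → (X ∨ (V ∧ (Z → Y)))))) ∧ ((X → (V → (X ∨ (V ∧ (Z → Y))))) → Z)), ¬((¬Y ↔ W) → Z).
(((¬Y ↔ W) → (X → (V → (X ∨ (V ∧ (Z → Y)))))) ∧ ((X → (V → (X ∨ (V ∧ (Z → Y))))) → Z)): α-rule — add ((¬Y ↔ W) → (X → (V → (X ∨ (V ∧ (Z → Y)))))), ((X → (V → (X ∨ (V ∧ (Z → Y))))) → Z).
¬((¬Y ↔ W) → Z): α-rule — add (¬Y ↔ W), ¬Z.
((¬Y ↔ W) → (X → (V → (X ∨ (V ∧ (Z → Y)))))): β-rule — branch into ¬(¬Y ↔ W)  //  (X → (V → (X ∨ (V ∧ (Z → Y))))).
  branch 1 (add ¬(¬Y ↔ W)):
    ((X → (V → (X ∨ (V ∧ (Z → Y))))) → Z): β-rule — branch into ¬(X → (V → (X ∨ (V ∧ (Z → Y)))))  //  Z.
      branch 1.1 (add ¬(X → (V → (X ∨ (V ∧ (Z → Y)))))):
        ¬(X → (V → (X ∨ (V ∧ (Z → Y))))): α-rule — add X, ¬(V → (X ∨ (V ∧ (Z → Y)))).
        ¬(V → (X ∨ (V ∧ (Z → Y)))): α-rule — add V, ¬(X ∨ (V ∧ (Z → Y))).
        ¬(X ∨ (V ∧ (Z → Y))): α-rule — add ¬X, ¬(V ∧ (Z → Y)).
        × closes — contains both X and ¬X.
      branch 1.2 (add Z):
        × closes — contains both Z and ¬Z.
  branch 2 (add (X → (V → (X ∨ (V ∧ (Z → Y)))))):
    ((X → (V → (X ∨ (V ∧ (Z → Y))))) → Z): β-rule — branch into ¬(X → (V → (X ∨ (V ∧ (Z → Y)))))  //  Z.
      branch 2.1 (add ¬(X → (V → (X ∨ (V ∧ (Z → Y)))))):
        ¬(X → (V → (X ∨ (V ∧ (Z → Y))))): α-rule — add X, ¬(V → (X ∨ (V ∧ (Z → Y)))).
        ¬(V → (X ∨ (V ∧ (Z → Y)))): α-rule — add V, ¬(X ∨ (V ∧ (Z → Y))).
        ¬(X ∨ (V ∧ (Z → Y))): α-rule — add ¬X, ¬(V ∧ (Z → Y)).
        × closes — contains both X and ¬X.
      branch 2.2 (add Z):
        × closes — contains both Z and ¬Z.
All 4 branches close.
Every branch closed, so the negation is unsatisfiable and the formula is valid.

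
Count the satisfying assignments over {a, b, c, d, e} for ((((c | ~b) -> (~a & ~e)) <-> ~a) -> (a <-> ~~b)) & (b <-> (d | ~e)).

9

Initial set: {T (((((c | ~b) -> (~a & ~e)) <-> ~a) -> (a <-> ~~b)) & (b <-> (d | ~e)))}.
T (((((c | ~b) -> (~a & ~e)) <-> ~a) -> (a <-> ~~b)) & (b <-> (d | ~e))): α-rule — add T ((((c | ~b) -> (~a & ~e)) <-> ~a) -> (a <-> ~~b)), T (b <-> (d | ~e)).
T ((((c | ~b) -> (~a & ~e)) <-> ~a) -> (a <-> ~~b)): β-rule — branch into F (((c | ~b) -> (~a & ~e)) <-> ~a)  //  T (a <-> ~~b).
  branch 1 (add F (((c | ~b) -> (~a & ~e)) <-> ~a)):
    T (b <-> (d | ~e)): β-rule — branch into T b, T (d | ~e)  //  F b, F (d | ~e).
      branch 1.1 (add T b, T (d | ~e)):
        F (((c | ~b) -> (~a & ~e)) <-> ~a): β-rule — branch into T ((c | ~b) -> (~a & ~e)), F ~a  //  F ((c | ~b) -> (~a & ~e)), T ~a.
          branch 1.1.1 (add T ((c | ~b) -> (~a & ~e)), F ~a):
            T (d | ~e): β-rule — branch into T d  //  T ~e.
              branch 1.1.1.1 (add T d):
                T ((c | ~b) -> (~a & ~e)): β-rule — branch into F (c | ~b)  //  T (~a & ~e).
                  branch 1.1.1.1.1 (add F (c | ~b)):
                    F (c | ~b): α-rule — add F c, F ~b.
                    ○ open, literals {a=true, b=true, c=false, d=true}.
                  branch 1.1.1.1.2 (add T (~a & ~e)):
                    T (~a & ~e): α-rule — add T ~a, T ~e.
                    × closes — contains both a and ~a.
              branch 1.1.1.2 (add T ~e):
                T ((c | ~b) -> (~a & ~e)): β-rule — branch into F (c | ~b)  //  T (~a & ~e).
                  branch 1.1.1.2.1 (add F (c | ~b)):
                    F (c | ~b): α-rule — add F c, F ~b.
                    ○ open, literals {a=true, b=true, c=false, e=false}.
                  branch 1.1.1.2.2 (add T (~a & ~e)):
                    T (~a & ~e): α-rule — add T ~a, T ~e.
                    × closes — contains both a and ~a.
          branch 1.1.2 (add F ((c | ~b) -> (~a & ~e)), T ~a):
            F ((c | ~b) -> (~a & ~e)): α-rule — add T (c | ~b), F (~a & ~e).
            T (d | ~e): β-rule — branch into T d  //  T ~e.
              branch 1.1.2.1 (add T d):
                T (c | ~b): β-rule — branch into T c  //  T ~b.
                  branch 1.1.2.1.1 (add T c):
                    F (~a & ~e): β-rule — branch into F ~a  //  F ~e.
                      branch 1.1.2.1.1.1 (add F ~a):
                        × closes — contains both a and ~a.
                      branch 1.1.2.1.1.2 (add F ~e):
                        ○ open, literals {a=false, b=true, c=true, d=true, e=true}.
                  branch 1.1.2.1.2 (add T ~b):
                    × closes — contains both b and ~b.
              branch 1.1.2.2 (add T ~e):
                T (c | ~b): β-rule — branch into T c  //  T ~b.
                  branch 1.1.2.2.1 (add T c):
                    F (~a & ~e): β-rule — branch into F ~a  //  F ~e.
                      branch 1.1.2.2.1.1 (add F ~a):
                        × closes — contains both a and ~a.
                      branch 1.1.2.2.1.2 (add F ~e):
                        × closes — contains both e and ~e.
                  branch 1.1.2.2.2 (add T ~b):
                    × closes — contains both b and ~b.
      branch 1.2 (add F b, F (d | ~e)):
        F (d | ~e): α-rule — add F d, F ~e.
        F (((c | ~b) -> (~a & ~e)) <-> ~a): β-rule — branch into T ((c | ~b) -> (~a & ~e)), F ~a  //  F ((c | ~b) -> (~a & ~e)), T ~a.
          branch 1.2.1 (add T ((c | ~b) -> (~a & ~e)), F ~a):
            T ((c | ~b) -> (~a & ~e)): β-rule — branch into F (c | ~b)  //  T (~a & ~e).
              branch 1.2.1.1 (add F (c | ~b)):
                F (c | ~b): α-rule — add F c, F ~b.
                × closes — contains both b and ~b.
              branch 1.2.1.2 (add T (~a & ~e)):
                T (~a & ~e): α-rule — add T ~a, T ~e.
                × closes — contains both a and ~a.
          branch 1.2.2 (add F ((c | ~b) -> (~a & ~e)), T ~a):
            F ((c | ~b) -> (~a & ~e)): α-rule — add T (c | ~b), F (~a & ~e).
            T (c | ~b): β-rule — branch into T c  //  T ~b.
              branch 1.2.2.1 (add T c):
                F (~a & ~e): β-rule — branch into F ~a  //  F ~e.
                  branch 1.2.2.1.1 (add F ~a):
                    × closes — contains both a and ~a.
                  branch 1.2.2.1.2 (add F ~e):
                    ○ open, literals {a=false, b=false, c=true, d=false, e=true}.
              branch 1.2.2.2 (add T ~b):
                F (~a & ~e): β-rule — branch into F ~a  //  F ~e.
                  branch 1.2.2.2.1 (add F ~a):
                    × closes — contains both a and ~a.
                  branch 1.2.2.2.2 (add F ~e):
                    ○ open, literals {a=false, b=false, d=false, e=true}.
  branch 2 (add T (a <-> ~~b)):
    T (b <-> (d | ~e)): β-rule — branch into T b, T (d | ~e)  //  F b, F (d | ~e).
      branch 2.1 (add T b, T (d | ~e)):
        T (a <-> ~~b): β-rule — branch into T a, T ~~b  //  F a, F ~~b.
          branch 2.1.1 (add T a, T ~~b):
            T ~~b: drop double negation, giving T b.
            T (d | ~e): β-rule — branch into T d  //  T ~e.
              branch 2.1.1.1 (add T d):
                ○ open, literals {a=true, b=true, d=true}.
              branch 2.1.1.2 (add T ~e):
                ○ open, literals {a=true, b=true, e=false}.
          branch 2.1.2 (add F a, F ~~b):
            F ~~b: drop double negation, giving F b.
            × closes — contains both b and ~b.
      branch 2.2 (add F b, F (d | ~e)):
        F (d | ~e): α-rule — add F d, F ~e.
        T (a <-> ~~b): β-rule — branch into T a, T ~~b  //  F a, F ~~b.
          branch 2.2.1 (add T a, T ~~b):
            T ~~b: drop double negation, giving T b.
            × closes — contains both b and ~b.
          branch 2.2.2 (add F a, F ~~b):
            F ~~b: drop double negation, giving F b.
            ○ open, literals {a=false, b=false, d=false, e=true}.
13 branches closed, 8 open.
Each open branch fixes some atoms; the unmentioned ones are free. Counting distinct full assignments: branch {a=true, b=true, c=false, d=true} (e) contributes 2 new; branch {a=true, b=true, c=false, e=false} (d) contributes 1 new; branch {a=false, b=true, c=true, d=true, e=true} (none free) contributes 1 new; branch {a=false, b=false, c=true, d=false, e=true} (none free) contributes 1 new; branch {a=false, b=false, d=false, e=true} (c) contributes 1 new; branch {a=true, b=true, d=true} (c, e) contributes 2 new; branch {a=true, b=true, e=false} (c, d) contributes 1 new; branch {a=false, b=false, d=false, e=true} (c) contributes 0 new. Total: 9.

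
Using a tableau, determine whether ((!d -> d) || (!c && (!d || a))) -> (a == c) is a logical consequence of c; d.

Initial set: {c; d; !(((!d -> d) || (!c && (!d || a))) -> (a == c))}.
!(((!d -> d) || (!c && (!d || a))) -> (a == c)): α-rule — add ((!d -> d) || (!c && (!d || a))), !(a == c).
((!d -> d) || (!c && (!d || a))): β-rule — branch into (!d -> d)  //  (!c && (!d || a)).
  branch 1 (add (!d -> d)):
    !(a == c): β-rule — branch into a, !c  //  !a, c.
      branch 1.1 (add a, !c):
        × closes — contains both c and !c.
      branch 1.2 (add !a, c):
        (!d -> d): β-rule — branch into !!d  //  d.
          branch 1.2.1 (add !!d):
            ○ open, literals {a=0, c=1, d=1}.
          branch 1.2.2 (add d):
            ○ open, literals {a=0, c=1, d=1}.
  branch 2 (add (!c && (!d || a))):
    (!c && (!d || a)): α-rule — add !c, (!d || a).
    × closes — contains both c and !c.
2 branches closed, 2 open.
An open branch gives a countermodel: a=0, c=1, d=1 (unmentioned atoms arbitrary); the premises hold there but the conclusion fails.

No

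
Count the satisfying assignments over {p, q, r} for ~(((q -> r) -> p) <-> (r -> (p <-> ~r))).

Initial set: {~(((q -> r) -> p) <-> (r -> (p <-> ~r)))}.
~(((q -> r) -> p) <-> (r -> (p <-> ~r))): β-rule — branch into ((q -> r) -> p), ~(r -> (p <-> ~r))  //  ~((q -> r) -> p), (r -> (p <-> ~r)).
  branch 1 (add ((q -> r) -> p), ~(r -> (p <-> ~r))):
    ~(r -> (p <-> ~r)): α-rule — add r, ~(p <-> ~r).
    ((q -> r) -> p): β-rule — branch into ~(q -> r)  //  p.
      branch 1.1 (add ~(q -> r)):
        ~(q -> r): α-rule — add q, ~r.
        × closes — contains both r and ~r.
      branch 1.2 (add p):
        ~(p <-> ~r): β-rule — branch into p, ~~r  //  ~p, ~r.
          branch 1.2.1 (add p, ~~r):
            ○ open, literals {p=1, r=1}.
          branch 1.2.2 (add ~p, ~r):
            × closes — contains both p and ~p.
  branch 2 (add ~((q -> r) -> p), (r -> (p <-> ~r))):
    ~((q -> r) -> p): α-rule — add (q -> r), ~p.
    (r -> (p <-> ~r)): β-rule — branch into ~r  //  (p <-> ~r).
      branch 2.1 (add ~r):
        (q -> r): β-rule — branch into ~q  //  r.
          branch 2.1.1 (add ~q):
            ○ open, literals {p=0, q=0, r=0}.
          branch 2.1.2 (add r):
            × closes — contains both r and ~r.
      branch 2.2 (add (p <-> ~r)):
        (q -> r): β-rule — branch into ~q  //  r.
          branch 2.2.1 (add ~q):
            (p <-> ~r): β-rule — branch into p, ~r  //  ~p, ~~r.
              branch 2.2.1.1 (add p, ~r):
                × closes — contains both p and ~p.
              branch 2.2.1.2 (add ~p, ~~r):
                ○ open, literals {p=0, q=0, r=1}.
          branch 2.2.2 (add r):
            (p <-> ~r): β-rule — branch into p, ~r  //  ~p, ~~r.
              branch 2.2.2.1 (add p, ~r):
                × closes — contains both p and ~p.
              branch 2.2.2.2 (add ~p, ~~r):
                ○ open, literals {p=0, r=1}.
5 branches closed, 4 open.
Each open branch fixes some atoms; the unmentioned ones are free. Counting distinct full assignments: branch {p=1, r=1} (q) contributes 2 new; branch {p=0, q=0, r=0} (none free) contributes 1 new; branch {p=0, q=0, r=1} (none free) contributes 1 new; branch {p=0, r=1} (q) contributes 1 new. Total: 5.

5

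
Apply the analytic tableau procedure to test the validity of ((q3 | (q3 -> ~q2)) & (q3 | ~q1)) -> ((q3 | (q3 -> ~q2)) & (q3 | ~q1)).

Valid

Assume the negation and expand:
Initial set: {~(((q3 | (q3 -> ~q2)) & (q3 | ~q1)) -> ((q3 | (q3 -> ~q2)) & (q3 | ~q1)))}.
~(((q3 | (q3 -> ~q2)) & (q3 | ~q1)) -> ((q3 | (q3 -> ~q2)) & (q3 | ~q1))): α-rule — add ((q3 | (q3 -> ~q2)) & (q3 | ~q1)), ~((q3 | (q3 -> ~q2)) & (q3 | ~q1)).
((q3 | (q3 -> ~q2)) & (q3 | ~q1)): α-rule — add (q3 | (q3 -> ~q2)), (q3 | ~q1).
~((q3 | (q3 -> ~q2)) & (q3 | ~q1)): β-rule — branch into ~(q3 | (q3 -> ~q2))  //  ~(q3 | ~q1).
  branch 1 (add ~(q3 | (q3 -> ~q2))):
    ~(q3 | (q3 -> ~q2)): α-rule — add ~q3, ~(q3 -> ~q2).
    ~(q3 -> ~q2): α-rule — add q3, ~~q2.
    × closes — contains both q3 and ~q3.
  branch 2 (add ~(q3 | ~q1)):
    ~(q3 | ~q1): α-rule — add ~q3, ~~q1.
    (q3 | (q3 -> ~q2)): β-rule — branch into q3  //  (q3 -> ~q2).
      branch 2.1 (add q3):
        × closes — contains both q3 and ~q3.
      branch 2.2 (add (q3 -> ~q2)):
        (q3 | ~q1): β-rule — branch into q3  //  ~q1.
          branch 2.2.1 (add q3):
            × closes — contains both q3 and ~q3.
          branch 2.2.2 (add ~q1):
            × closes — contains both q1 and ~q1.
All 4 branches close.
Every branch closed, so the negation is unsatisfiable and the formula is valid.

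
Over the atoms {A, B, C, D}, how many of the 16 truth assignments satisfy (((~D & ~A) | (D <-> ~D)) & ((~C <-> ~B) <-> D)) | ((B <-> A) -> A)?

13

Initial set: {((((~D & ~A) | (D <-> ~D)) & ((~C <-> ~B) <-> D)) | ((B <-> A) -> A))}.
((((~D & ~A) | (D <-> ~D)) & ((~C <-> ~B) <-> D)) | ((B <-> A) -> A)): β-rule — branch into (((~D & ~A) | (D <-> ~D)) & ((~C <-> ~B) <-> D))  //  ((B <-> A) -> A).
  branch 1 (add (((~D & ~A) | (D <-> ~D)) & ((~C <-> ~B) <-> D))):
    (((~D & ~A) | (D <-> ~D)) & ((~C <-> ~B) <-> D)): α-rule — add ((~D & ~A) | (D <-> ~D)), ((~C <-> ~B) <-> D).
    ((~D & ~A) | (D <-> ~D)): β-rule — branch into (~D & ~A)  //  (D <-> ~D).
      branch 1.1 (add (~D & ~A)):
        (~D & ~A): α-rule — add ~D, ~A.
        ((~C <-> ~B) <-> D): β-rule — branch into (~C <-> ~B), D  //  ~(~C <-> ~B), ~D.
          branch 1.1.1 (add (~C <-> ~B), D):
            × closes — contains both D and ~D.
          branch 1.1.2 (add ~(~C <-> ~B), ~D):
            ~(~C <-> ~B): β-rule — branch into ~C, ~~B  //  ~~C, ~B.
              branch 1.1.2.1 (add ~C, ~~B):
                ○ open, literals {A=false, B=true, C=false, D=false}.
              branch 1.1.2.2 (add ~~C, ~B):
                ○ open, literals {A=false, B=false, C=true, D=false}.
      branch 1.2 (add (D <-> ~D)):
        ((~C <-> ~B) <-> D): β-rule — branch into (~C <-> ~B), D  //  ~(~C <-> ~B), ~D.
          branch 1.2.1 (add (~C <-> ~B), D):
            (D <-> ~D): β-rule — branch into D, ~D  //  ~D, ~~D.
              branch 1.2.1.1 (add D, ~D):
                × closes — contains both D and ~D.
              branch 1.2.1.2 (add ~D, ~~D):
                × closes — contains both D and ~D.
          branch 1.2.2 (add ~(~C <-> ~B), ~D):
            (D <-> ~D): β-rule — branch into D, ~D  //  ~D, ~~D.
              branch 1.2.2.1 (add D, ~D):
                × closes — contains both D and ~D.
              branch 1.2.2.2 (add ~D, ~~D):
                × closes — contains both D and ~D.
  branch 2 (add ((B <-> A) -> A)):
    ((B <-> A) -> A): β-rule — branch into ~(B <-> A)  //  A.
      branch 2.1 (add ~(B <-> A)):
        ~(B <-> A): β-rule — branch into B, ~A  //  ~B, A.
          branch 2.1.1 (add B, ~A):
            ○ open, literals {A=false, B=true}.
          branch 2.1.2 (add ~B, A):
            ○ open, literals {A=true, B=false}.
      branch 2.2 (add A):
        ○ open, literals {A=true}.
5 branches closed, 5 open.
Each open branch fixes some atoms; the unmentioned ones are free. Counting distinct full assignments: branch {A=false, B=true, C=false, D=false} (none free) contributes 1 new; branch {A=false, B=false, C=true, D=false} (none free) contributes 1 new; branch {A=false, B=true} (C, D) contributes 3 new; branch {A=true, B=false} (C, D) contributes 4 new; branch {A=true} (B, C, D) contributes 4 new. Total: 13.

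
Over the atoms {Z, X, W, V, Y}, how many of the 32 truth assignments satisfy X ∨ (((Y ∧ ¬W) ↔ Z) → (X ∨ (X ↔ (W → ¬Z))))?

24

Initial set: {T (X ∨ (((Y ∧ ¬W) ↔ Z) → (X ∨ (X ↔ (W → ¬Z)))))}.
T (X ∨ (((Y ∧ ¬W) ↔ Z) → (X ∨ (X ↔ (W → ¬Z))))): β-rule — branch into T X  //  T (((Y ∧ ¬W) ↔ Z) → (X ∨ (X ↔ (W → ¬Z)))).
  branch 1 (add T X):
    ○ open, literals {X=true}.
  branch 2 (add T (((Y ∧ ¬W) ↔ Z) → (X ∨ (X ↔ (W → ¬Z))))):
    T (((Y ∧ ¬W) ↔ Z) → (X ∨ (X ↔ (W → ¬Z)))): β-rule — branch into F ((Y ∧ ¬W) ↔ Z)  //  T (X ∨ (X ↔ (W → ¬Z))).
      branch 2.1 (add F ((Y ∧ ¬W) ↔ Z)):
        F ((Y ∧ ¬W) ↔ Z): β-rule — branch into T (Y ∧ ¬W), F Z  //  F (Y ∧ ¬W), T Z.
          branch 2.1.1 (add T (Y ∧ ¬W), F Z):
            T (Y ∧ ¬W): α-rule — add T Y, T ¬W.
            ○ open, literals {W=false, Y=true, Z=false}.
          branch 2.1.2 (add F (Y ∧ ¬W), T Z):
            F (Y ∧ ¬W): β-rule — branch into F Y  //  F ¬W.
              branch 2.1.2.1 (add F Y):
                ○ open, literals {Y=false, Z=true}.
              branch 2.1.2.2 (add F ¬W):
                ○ open, literals {W=true, Z=true}.
      branch 2.2 (add T (X ∨ (X ↔ (W → ¬Z)))):
        T (X ∨ (X ↔ (W → ¬Z))): β-rule — branch into T X  //  T (X ↔ (W → ¬Z)).
          branch 2.2.1 (add T X):
            ○ open, literals {X=true}.
          branch 2.2.2 (add T (X ↔ (W → ¬Z))):
            T (X ↔ (W → ¬Z)): β-rule — branch into T X, T (W → ¬Z)  //  F X, F (W → ¬Z).
              branch 2.2.2.1 (add T X, T (W → ¬Z)):
                T (W → ¬Z): β-rule — branch into F W  //  T ¬Z.
                  branch 2.2.2.1.1 (add F W):
                    ○ open, literals {W=false, X=true}.
                  branch 2.2.2.1.2 (add T ¬Z):
                    ○ open, literals {X=true, Z=false}.
              branch 2.2.2.2 (add F X, F (W → ¬Z)):
                F (W → ¬Z): α-rule — add T W, F ¬Z.
                ○ open, literals {W=true, X=false, Z=true}.
0 branches closed, 8 open.
Each open branch fixes some atoms; the unmentioned ones are free. Counting distinct full assignments: branch {X=true} (Z, W, V, Y) contributes 16 new; branch {W=false, Y=true, Z=false} (X, V) contributes 2 new; branch {Y=false, Z=true} (X, W, V) contributes 4 new; branch {W=true, Z=true} (X, V, Y) contributes 2 new; branch {X=true} (Z, W, V, Y) contributes 0 new; branch {W=false, X=true} (Z, V, Y) contributes 0 new; branch {X=true, Z=false} (W, V, Y) contributes 0 new; branch {W=true, X=false, Z=true} (V, Y) contributes 0 new. Total: 24.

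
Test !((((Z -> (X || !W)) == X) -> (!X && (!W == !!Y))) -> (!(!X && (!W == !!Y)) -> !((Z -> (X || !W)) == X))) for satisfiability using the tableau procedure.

Initial set: {!((((Z -> (X || !W)) == X) -> (!X && (!W == !!Y))) -> (!(!X && (!W == !!Y)) -> !((Z -> (X || !W)) == X)))}.
!((((Z -> (X || !W)) == X) -> (!X && (!W == !!Y))) -> (!(!X && (!W == !!Y)) -> !((Z -> (X || !W)) == X))): α-rule — add (((Z -> (X || !W)) == X) -> (!X && (!W == !!Y))), !(!(!X && (!W == !!Y)) -> !((Z -> (X || !W)) == X)).
!(!(!X && (!W == !!Y)) -> !((Z -> (X || !W)) == X)): α-rule — add !(!X && (!W == !!Y)), !!((Z -> (X || !W)) == X).
(((Z -> (X || !W)) == X) -> (!X && (!W == !!Y))): β-rule — branch into !((Z -> (X || !W)) == X)  //  (!X && (!W == !!Y)).
  branch 1 (add !((Z -> (X || !W)) == X)):
    !(!X && (!W == !!Y)): β-rule — branch into !!X  //  !(!W == !!Y).
      branch 1.1 (add !!X):
        !!((Z -> (X || !W)) == X): β-rule — branch into (Z -> (X || !W)), X  //  !(Z -> (X || !W)), !X.
          branch 1.1.1 (add (Z -> (X || !W)), X):
            !((Z -> (X || !W)) == X): β-rule — branch into (Z -> (X || !W)), !X  //  !(Z -> (X || !W)), X.
              branch 1.1.1.1 (add (Z -> (X || !W)), !X):
                × closes — contains both X and !X.
              branch 1.1.1.2 (add !(Z -> (X || !W)), X):
                !(Z -> (X || !W)): α-rule — add Z, !(X || !W).
                !(X || !W): α-rule — add !X, !!W.
                × closes — contains both X and !X.
          branch 1.1.2 (add !(Z -> (X || !W)), !X):
            × closes — contains both X and !X.
      branch 1.2 (add !(!W == !!Y)):
        !!((Z -> (X || !W)) == X): β-rule — branch into (Z -> (X || !W)), X  //  !(Z -> (X || !W)), !X.
          branch 1.2.1 (add (Z -> (X || !W)), X):
            !((Z -> (X || !W)) == X): β-rule — branch into (Z -> (X || !W)), !X  //  !(Z -> (X || !W)), X.
              branch 1.2.1.1 (add (Z -> (X || !W)), !X):
                × closes — contains both X and !X.
              branch 1.2.1.2 (add !(Z -> (X || !W)), X):
                !(Z -> (X || !W)): α-rule — add Z, !(X || !W).
                !(X || !W): α-rule — add !X, !!W.
                × closes — contains both X and !X.
          branch 1.2.2 (add !(Z -> (X || !W)), !X):
            !(Z -> (X || !W)): α-rule — add Z, !(X || !W).
            !(X || !W): α-rule — add !X, !!W.
            !((Z -> (X || !W)) == X): β-rule — branch into (Z -> (X || !W)), !X  //  !(Z -> (X || !W)), X.
              branch 1.2.2.1 (add (Z -> (X || !W)), !X):
                !(!W == !!Y): β-rule — branch into !W, !!!Y  //  !!W, !!Y.
                  branch 1.2.2.1.1 (add !W, !!!Y):
                    × closes — contains both W and !W.
                  branch 1.2.2.1.2 (add !!W, !!Y):
                    !!Y: drop double negation, giving Y.
                    (Z -> (X || !W)): β-rule — branch into !Z  //  (X || !W).
                      branch 1.2.2.1.2.1 (add !Z):
                        × closes — contains both Z and !Z.
                      branch 1.2.2.1.2.2 (add (X || !W)):
                        (X || !W): β-rule — branch into X  //  !W.
                          branch 1.2.2.1.2.2.1 (add X):
                            × closes — contains both X and !X.
                          branch 1.2.2.1.2.2.2 (add !W):
                            × closes — contains both W and !W.
              branch 1.2.2.2 (add !(Z -> (X || !W)), X):
                × closes — contains both X and !X.
  branch 2 (add (!X && (!W == !!Y))):
    (!X && (!W == !!Y)): α-rule — add !X, (!W == !!Y).
    !(!X && (!W == !!Y)): β-rule — branch into !!X  //  !(!W == !!Y).
      branch 2.1 (add !!X):
        × closes — contains both X and !X.
      branch 2.2 (add !(!W == !!Y)):
        !!((Z -> (X || !W)) == X): β-rule — branch into (Z -> (X || !W)), X  //  !(Z -> (X || !W)), !X.
          branch 2.2.1 (add (Z -> (X || !W)), X):
            × closes — contains both X and !X.
          branch 2.2.2 (add !(Z -> (X || !W)), !X):
            !(Z -> (X || !W)): α-rule — add Z, !(X || !W).
            !(X || !W): α-rule — add !X, !!W.
            (!W == !!Y): β-rule — branch into !W, !!Y  //  !!W, !!!Y.
              branch 2.2.2.1 (add !W, !!Y):
                × closes — contains both W and !W.
              branch 2.2.2.2 (add !!W, !!!Y):
                !!!Y: drop double negation, giving !Y.
                !(!W == !!Y): β-rule — branch into !W, !!!Y  //  !!W, !!Y.
                  branch 2.2.2.2.1 (add !W, !!!Y):
                    × closes — contains both W and !W.
                  branch 2.2.2.2.2 (add !!W, !!Y):
                    !!Y: drop double negation, giving Y.
                    × closes — contains both Y and !Y.
All 15 branches close.
Every branch closed; the formula is unsatisfiable.

Unsatisfiable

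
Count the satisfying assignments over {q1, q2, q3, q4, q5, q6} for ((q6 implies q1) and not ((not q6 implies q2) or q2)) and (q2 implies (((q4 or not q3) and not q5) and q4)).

Initial set: {T (((q6 implies q1) and not ((not q6 implies q2) or q2)) and (q2 implies (((q4 or not q3) and not q5) and q4)))}.
T (((q6 implies q1) and not ((not q6 implies q2) or q2)) and (q2 implies (((q4 or not q3) and not q5) and q4))): α-rule — add T ((q6 implies q1) and not ((not q6 implies q2) or q2)), T (q2 implies (((q4 or not q3) and not q5) and q4)).
T ((q6 implies q1) and not ((not q6 implies q2) or q2)): α-rule — add T (q6 implies q1), T not ((not q6 implies q2) or q2).
T not ((not q6 implies q2) or q2): α-rule — add F (not q6 implies q2), F q2.
F (not q6 implies q2): α-rule — add T not q6, F q2.
T (q2 implies (((q4 or not q3) and not q5) and q4)): β-rule — branch into F q2  //  T (((q4 or not q3) and not q5) and q4).
  branch 1 (add F q2):
    T (q6 implies q1): β-rule — branch into F q6  //  T q1.
      branch 1.1 (add F q6):
        ○ open, literals {q2=0, q6=0}.
      branch 1.2 (add T q1):
        ○ open, literals {q1=1, q2=0, q6=0}.
  branch 2 (add T (((q4 or not q3) and not q5) and q4)):
    T (((q4 or not q3) and not q5) and q4): α-rule — add T ((q4 or not q3) and not q5), T q4.
    T ((q4 or not q3) and not q5): α-rule — add T (q4 or not q3), T not q5.
    T (q6 implies q1): β-rule — branch into F q6  //  T q1.
      branch 2.1 (add F q6):
        T (q4 or not q3): β-rule — branch into T q4  //  T not q3.
          branch 2.1.1 (add T q4):
            ○ open, literals {q2=0, q4=1, q5=0, q6=0}.
          branch 2.1.2 (add T not q3):
            ○ open, literals {q2=0, q3=0, q4=1, q5=0, q6=0}.
      branch 2.2 (add T q1):
        T (q4 or not q3): β-rule — branch into T q4  //  T not q3.
          branch 2.2.1 (add T q4):
            ○ open, literals {q1=1, q2=0, q4=1, q5=0, q6=0}.
          branch 2.2.2 (add T not q3):
            ○ open, literals {q1=1, q2=0, q3=0, q4=1, q5=0, q6=0}.
0 branches closed, 6 open.
Each open branch fixes some atoms; the unmentioned ones are free. Counting distinct full assignments: branch {q2=0, q6=0} (q1, q3, q4, q5) contributes 16 new; branch {q1=1, q2=0, q6=0} (q3, q4, q5) contributes 0 new; branch {q2=0, q4=1, q5=0, q6=0} (q1, q3) contributes 0 new; branch {q2=0, q3=0, q4=1, q5=0, q6=0} (q1) contributes 0 new; branch {q1=1, q2=0, q4=1, q5=0, q6=0} (q3) contributes 0 new; branch {q1=1, q2=0, q3=0, q4=1, q5=0, q6=0} (none free) contributes 0 new. Total: 16.

16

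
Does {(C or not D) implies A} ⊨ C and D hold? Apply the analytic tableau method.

Initial set: {((C or not D) implies A); not (C and D)}.
((C or not D) implies A): β-rule — branch into not (C or not D)  //  A.
  branch 1 (add not (C or not D)):
    not (C or not D): α-rule — add not C, not not D.
    not (C and D): β-rule — branch into not C  //  not D.
      branch 1.1 (add not C):
        ○ open, literals {C=F, D=T}.
      branch 1.2 (add not D):
        × closes — contains both D and not D.
  branch 2 (add A):
    not (C and D): β-rule — branch into not C  //  not D.
      branch 2.1 (add not C):
        ○ open, literals {A=T, C=F}.
      branch 2.2 (add not D):
        ○ open, literals {A=T, D=F}.
1 branch closed, 3 open.
An open branch gives a countermodel: C=F, D=T (unmentioned atoms arbitrary); the premises hold there but the conclusion fails.

No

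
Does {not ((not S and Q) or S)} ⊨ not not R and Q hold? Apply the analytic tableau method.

No

Initial set: {not ((not S and Q) or S); not (not not R and Q)}.
not ((not S and Q) or S): α-rule — add not (not S and Q), not S.
not (not not R and Q): β-rule — branch into not not not R  //  not Q.
  branch 1 (add not not not R):
    not not not R: drop double negation, giving not R.
    not (not S and Q): β-rule — branch into not not S  //  not Q.
      branch 1.1 (add not not S):
        × closes — contains both S and not S.
      branch 1.2 (add not Q):
        ○ open, literals {Q=0, R=0, S=0}.
  branch 2 (add not Q):
    not (not S and Q): β-rule — branch into not not S  //  not Q.
      branch 2.1 (add not not S):
        × closes — contains both S and not S.
      branch 2.2 (add not Q):
        ○ open, literals {Q=0, S=0}.
2 branches closed, 2 open.
An open branch gives a countermodel: Q=0, R=0, S=0 (unmentioned atoms arbitrary); the premises hold there but the conclusion fails.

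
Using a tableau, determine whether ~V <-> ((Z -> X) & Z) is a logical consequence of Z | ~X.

Initial set: {T (Z | ~X); F (~V <-> ((Z -> X) & Z))}.
T (Z | ~X): β-rule — branch into T Z  //  T ~X.
  branch 1 (add T Z):
    F (~V <-> ((Z -> X) & Z)): β-rule — branch into T ~V, F ((Z -> X) & Z)  //  F ~V, T ((Z -> X) & Z).
      branch 1.1 (add T ~V, F ((Z -> X) & Z)):
        F ((Z -> X) & Z): β-rule — branch into F (Z -> X)  //  F Z.
          branch 1.1.1 (add F (Z -> X)):
            F (Z -> X): α-rule — add T Z, F X.
            ○ open, literals {V=0, X=0, Z=1}.
          branch 1.1.2 (add F Z):
            × closes — contains both Z and ~Z.
      branch 1.2 (add F ~V, T ((Z -> X) & Z)):
        T ((Z -> X) & Z): α-rule — add T (Z -> X), T Z.
        T (Z -> X): β-rule — branch into F Z  //  T X.
          branch 1.2.1 (add F Z):
            × closes — contains both Z and ~Z.
          branch 1.2.2 (add T X):
            ○ open, literals {V=1, X=1, Z=1}.
  branch 2 (add T ~X):
    F (~V <-> ((Z -> X) & Z)): β-rule — branch into T ~V, F ((Z -> X) & Z)  //  F ~V, T ((Z -> X) & Z).
      branch 2.1 (add T ~V, F ((Z -> X) & Z)):
        F ((Z -> X) & Z): β-rule — branch into F (Z -> X)  //  F Z.
          branch 2.1.1 (add F (Z -> X)):
            F (Z -> X): α-rule — add T Z, F X.
            ○ open, literals {V=0, X=0, Z=1}.
          branch 2.1.2 (add F Z):
            ○ open, literals {V=0, X=0, Z=0}.
      branch 2.2 (add F ~V, T ((Z -> X) & Z)):
        T ((Z -> X) & Z): α-rule — add T (Z -> X), T Z.
        T (Z -> X): β-rule — branch into F Z  //  T X.
          branch 2.2.1 (add F Z):
            × closes — contains both Z and ~Z.
          branch 2.2.2 (add T X):
            × closes — contains both X and ~X.
4 branches closed, 4 open.
An open branch gives a countermodel: V=0, X=0, Z=1 (unmentioned atoms arbitrary); the premises hold there but the conclusion fails.

No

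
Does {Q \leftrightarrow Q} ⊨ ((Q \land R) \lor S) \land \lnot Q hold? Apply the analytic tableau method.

Initial set: {T (Q \leftrightarrow Q); F (((Q \land R) \lor S) \land \lnot Q)}.
T (Q \leftrightarrow Q): β-rule — branch into T Q, T Q  //  F Q, F Q.
  branch 1 (add T Q, T Q):
    F (((Q \land R) \lor S) \land \lnot Q): β-rule — branch into F ((Q \land R) \lor S)  //  F \lnot Q.
      branch 1.1 (add F ((Q \land R) \lor S)):
        F ((Q \land R) \lor S): α-rule — add F (Q \land R), F S.
        F (Q \land R): β-rule — branch into F Q  //  F R.
          branch 1.1.1 (add F Q):
            × closes — contains both Q and \lnot Q.
          branch 1.1.2 (add F R):
            ○ open, literals {Q=T, R=F, S=F}.
      branch 1.2 (add F \lnot Q):
        ○ open, literals {Q=T}.
  branch 2 (add F Q, F Q):
    F (((Q \land R) \lor S) \land \lnot Q): β-rule — branch into F ((Q \land R) \lor S)  //  F \lnot Q.
      branch 2.1 (add F ((Q \land R) \lor S)):
        F ((Q \land R) \lor S): α-rule — add F (Q \land R), F S.
        F (Q \land R): β-rule — branch into F Q  //  F R.
          branch 2.1.1 (add F Q):
            ○ open, literals {Q=F, S=F}.
          branch 2.1.2 (add F R):
            ○ open, literals {Q=F, R=F, S=F}.
      branch 2.2 (add F \lnot Q):
        × closes — contains both Q and \lnot Q.
2 branches closed, 4 open.
An open branch gives a countermodel: Q=T, R=F, S=F (unmentioned atoms arbitrary); the premises hold there but the conclusion fails.

No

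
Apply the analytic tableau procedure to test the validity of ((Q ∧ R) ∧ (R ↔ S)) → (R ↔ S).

Valid

Assume the negation and expand:
Initial set: {F (((Q ∧ R) ∧ (R ↔ S)) → (R ↔ S))}.
F (((Q ∧ R) ∧ (R ↔ S)) → (R ↔ S)): α-rule — add T ((Q ∧ R) ∧ (R ↔ S)), F (R ↔ S).
T ((Q ∧ R) ∧ (R ↔ S)): α-rule — add T (Q ∧ R), T (R ↔ S).
T (Q ∧ R): α-rule — add T Q, T R.
F (R ↔ S): β-rule — branch into T R, F S  //  F R, T S.
  branch 1 (add T R, F S):
    T (R ↔ S): β-rule — branch into T R, T S  //  F R, F S.
      branch 1.1 (add T R, T S):
        × closes — contains both S and ¬S.
      branch 1.2 (add F R, F S):
        × closes — contains both R and ¬R.
  branch 2 (add F R, T S):
    × closes — contains both R and ¬R.
All 3 branches close.
Every branch closed, so the negation is unsatisfiable and the formula is valid.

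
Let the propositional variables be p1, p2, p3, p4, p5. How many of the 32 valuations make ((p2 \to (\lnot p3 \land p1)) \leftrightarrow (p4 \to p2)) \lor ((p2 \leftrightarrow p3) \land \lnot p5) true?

Initial set: {T (((p2 \to (\lnot p3 \land p1)) \leftrightarrow (p4 \to p2)) \lor ((p2 \leftrightarrow p3) \land \lnot p5))}.
T (((p2 \to (\lnot p3 \land p1)) \leftrightarrow (p4 \to p2)) \lor ((p2 \leftrightarrow p3) \land \lnot p5)): β-rule — branch into T ((p2 \to (\lnot p3 \land p1)) \leftrightarrow (p4 \to p2))  //  T ((p2 \leftrightarrow p3) \land \lnot p5).
  branch 1 (add T ((p2 \to (\lnot p3 \land p1)) \leftrightarrow (p4 \to p2))):
    T ((p2 \to (\lnot p3 \land p1)) \leftrightarrow (p4 \to p2)): β-rule — branch into T (p2 \to (\lnot p3 \land p1)), T (p4 \to p2)  //  F (p2 \to (\lnot p3 \land p1)), F (p4 \to p2).
      branch 1.1 (add T (p2 \to (\lnot p3 \land p1)), T (p4 \to p2)):
        T (p2 \to (\lnot p3 \land p1)): β-rule — branch into F p2  //  T (\lnot p3 \land p1).
          branch 1.1.1 (add F p2):
            T (p4 \to p2): β-rule — branch into F p4  //  T p2.
              branch 1.1.1.1 (add F p4):
                ○ open, literals {p2=F, p4=F}.
              branch 1.1.1.2 (add T p2):
                × closes — contains both p2 and \lnot p2.
          branch 1.1.2 (add T (\lnot p3 \land p1)):
            T (\lnot p3 \land p1): α-rule — add T \lnot p3, T p1.
            T (p4 \to p2): β-rule — branch into F p4  //  T p2.
              branch 1.1.2.1 (add F p4):
                ○ open, literals {p1=T, p3=F, p4=F}.
              branch 1.1.2.2 (add T p2):
                ○ open, literals {p1=T, p2=T, p3=F}.
      branch 1.2 (add F (p2 \to (\lnot p3 \land p1)), F (p4 \to p2)):
        F (p2 \to (\lnot p3 \land p1)): α-rule — add T p2, F (\lnot p3 \land p1).
        F (p4 \to p2): α-rule — add T p4, F p2.
        × closes — contains both p2 and \lnot p2.
  branch 2 (add T ((p2 \leftrightarrow p3) \land \lnot p5)):
    T ((p2 \leftrightarrow p3) \land \lnot p5): α-rule — add T (p2 \leftrightarrow p3), T \lnot p5.
    T (p2 \leftrightarrow p3): β-rule — branch into T p2, T p3  //  F p2, F p3.
      branch 2.1 (add T p2, T p3):
        ○ open, literals {p2=T, p3=T, p5=F}.
      branch 2.2 (add F p2, F p3):
        ○ open, literals {p2=F, p3=F, p5=F}.
2 branches closed, 5 open.
Each open branch fixes some atoms; the unmentioned ones are free. Counting distinct full assignments: branch {p2=F, p4=F} (p1, p3, p5) contributes 8 new; branch {p1=T, p3=F, p4=F} (p2, p5) contributes 2 new; branch {p1=T, p2=T, p3=F} (p4, p5) contributes 2 new; branch {p2=T, p3=T, p5=F} (p1, p4) contributes 4 new; branch {p2=F, p3=F, p5=F} (p1, p4) contributes 2 new. Total: 18.

18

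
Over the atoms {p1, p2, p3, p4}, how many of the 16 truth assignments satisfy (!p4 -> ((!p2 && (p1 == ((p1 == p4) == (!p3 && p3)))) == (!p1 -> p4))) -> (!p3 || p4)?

Initial set: {((!p4 -> ((!p2 && (p1 == ((p1 == p4) == (!p3 && p3)))) == (!p1 -> p4))) -> (!p3 || p4))}.
((!p4 -> ((!p2 && (p1 == ((p1 == p4) == (!p3 && p3)))) == (!p1 -> p4))) -> (!p3 || p4)): β-rule — branch into !(!p4 -> ((!p2 && (p1 == ((p1 == p4) == (!p3 && p3)))) == (!p1 -> p4)))  //  (!p3 || p4).
  branch 1 (add !(!p4 -> ((!p2 && (p1 == ((p1 == p4) == (!p3 && p3)))) == (!p1 -> p4)))):
    !(!p4 -> ((!p2 && (p1 == ((p1 == p4) == (!p3 && p3)))) == (!p1 -> p4))): α-rule — add !p4, !((!p2 && (p1 == ((p1 == p4) == (!p3 && p3)))) == (!p1 -> p4)).
    !((!p2 && (p1 == ((p1 == p4) == (!p3 && p3)))) == (!p1 -> p4)): β-rule — branch into (!p2 && (p1 == ((p1 == p4) == (!p3 && p3)))), !(!p1 -> p4)  //  !(!p2 && (p1 == ((p1 == p4) == (!p3 && p3)))), (!p1 -> p4).
      branch 1.1 (add (!p2 && (p1 == ((p1 == p4) == (!p3 && p3)))), !(!p1 -> p4)):
        (!p2 && (p1 == ((p1 == p4) == (!p3 && p3)))): α-rule — add !p2, (p1 == ((p1 == p4) == (!p3 && p3))).
        !(!p1 -> p4): α-rule — add !p1, !p4.
        (p1 == ((p1 == p4) == (!p3 && p3))): β-rule — branch into p1, ((p1 == p4) == (!p3 && p3))  //  !p1, !((p1 == p4) == (!p3 && p3)).
          branch 1.1.1 (add p1, ((p1 == p4) == (!p3 && p3))):
            × closes — contains both p1 and !p1.
          branch 1.1.2 (add !p1, !((p1 == p4) == (!p3 && p3))):
            !((p1 == p4) == (!p3 && p3)): β-rule — branch into (p1 == p4), !(!p3 && p3)  //  !(p1 == p4), (!p3 && p3).
              branch 1.1.2.1 (add (p1 == p4), !(!p3 && p3)):
                (p1 == p4): β-rule — branch into p1, p4  //  !p1, !p4.
                  branch 1.1.2.1.1 (add p1, p4):
                    × closes — contains both p1 and !p1.
                  branch 1.1.2.1.2 (add !p1, !p4):
                    !(!p3 && p3): β-rule — branch into !!p3  //  !p3.
                      branch 1.1.2.1.2.1 (add !!p3):
                        ○ open, literals {p1=F, p2=F, p3=T, p4=F}.
                      branch 1.1.2.1.2.2 (add !p3):
                        ○ open, literals {p1=F, p2=F, p3=F, p4=F}.
              branch 1.1.2.2 (add !(p1 == p4), (!p3 && p3)):
                (!p3 && p3): α-rule — add !p3, p3.
                × closes — contains both p3 and !p3.
      branch 1.2 (add !(!p2 && (p1 == ((p1 == p4) == (!p3 && p3)))), (!p1 -> p4)):
        !(!p2 && (p1 == ((p1 == p4) == (!p3 && p3)))): β-rule — branch into !!p2  //  !(p1 == ((p1 == p4) == (!p3 && p3))).
          branch 1.2.1 (add !!p2):
            (!p1 -> p4): β-rule — branch into !!p1  //  p4.
              branch 1.2.1.1 (add !!p1):
                ○ open, literals {p1=T, p2=T, p4=F}.
              branch 1.2.1.2 (add p4):
                × closes — contains both p4 and !p4.
          branch 1.2.2 (add !(p1 == ((p1 == p4) == (!p3 && p3)))):
            (!p1 -> p4): β-rule — branch into !!p1  //  p4.
              branch 1.2.2.1 (add !!p1):
                !(p1 == ((p1 == p4) == (!p3 && p3))): β-rule — branch into p1, !((p1 == p4) == (!p3 && p3))  //  !p1, ((p1 == p4) == (!p3 && p3)).
                  branch 1.2.2.1.1 (add p1, !((p1 == p4) == (!p3 && p3))):
                    !((p1 == p4) == (!p3 && p3)): β-rule — branch into (p1 == p4), !(!p3 && p3)  //  !(p1 == p4), (!p3 && p3).
                      branch 1.2.2.1.1.1 (add (p1 == p4), !(!p3 && p3)):
                        (p1 == p4): β-rule — branch into p1, p4  //  !p1, !p4.
                          branch 1.2.2.1.1.1.1 (add p1, p4):
                            × closes — contains both p4 and !p4.
                          branch 1.2.2.1.1.1.2 (add !p1, !p4):
                            × closes — contains both p1 and !p1.
                      branch 1.2.2.1.1.2 (add !(p1 == p4), (!p3 && p3)):
                        (!p3 && p3): α-rule — add !p3, p3.
                        × closes — contains both p3 and !p3.
                  branch 1.2.2.1.2 (add !p1, ((p1 == p4) == (!p3 && p3))):
                    × closes — contains both p1 and !p1.
              branch 1.2.2.2 (add p4):
                × closes — contains both p4 and !p4.
  branch 2 (add (!p3 || p4)):
    (!p3 || p4): β-rule — branch into !p3  //  p4.
      branch 2.1 (add !p3):
        ○ open, literals {p3=F}.
      branch 2.2 (add p4):
        ○ open, literals {p4=T}.
9 branches closed, 5 open.
Each open branch fixes some atoms; the unmentioned ones are free. Counting distinct full assignments: branch {p1=F, p2=F, p3=T, p4=F} (none free) contributes 1 new; branch {p1=F, p2=F, p3=F, p4=F} (none free) contributes 1 new; branch {p1=T, p2=T, p4=F} (p3) contributes 2 new; branch {p3=F} (p1, p2, p4) contributes 6 new; branch {p4=T} (p1, p2, p3) contributes 4 new. Total: 14.

14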